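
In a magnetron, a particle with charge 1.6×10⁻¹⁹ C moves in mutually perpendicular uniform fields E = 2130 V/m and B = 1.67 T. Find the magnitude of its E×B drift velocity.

The steady drift has the magnetic force balancing the electric force, so v_d = E/B.
v_d = 2130/1.67 = 1280 m/s.

v_d ≈ 1280 m/s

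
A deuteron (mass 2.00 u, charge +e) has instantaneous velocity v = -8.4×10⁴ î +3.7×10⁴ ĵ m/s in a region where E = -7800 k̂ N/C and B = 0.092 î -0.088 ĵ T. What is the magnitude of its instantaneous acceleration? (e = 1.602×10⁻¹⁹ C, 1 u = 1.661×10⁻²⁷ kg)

v×B = (0, 0, 3990) N/C.
E + v×B = (0, 0, -3810) N/C.
F = q(E + v×B) = (1.602×10⁻¹⁹ C)·(0, 0, -3810) = (0, 0, -6.11×10⁻¹⁶) N.
|a| = |F|/m = 6.107×10⁻¹⁶/3.322×10⁻²⁷ ≈ 1.84×10¹¹ m/s².

|a| ≈ 1.84×10¹¹ m/s²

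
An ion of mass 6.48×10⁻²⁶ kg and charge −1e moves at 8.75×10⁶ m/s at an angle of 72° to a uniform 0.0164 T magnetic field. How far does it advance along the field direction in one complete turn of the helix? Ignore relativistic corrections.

p ≈ 419 m

v∥ = v cosθ = 8.75×10⁶·cos72° ≈ 2.704×10⁶ m/s.
T = 2πm/(|q|B) = 2π(6.48×10⁻²⁶)/((1.602×10⁻¹⁹)(0.0164)) ≈ 1.550×10⁻⁴ s.
pitch = v∥ T = (2.704×10⁶)(1.550×10⁻⁴) ≈ 419 m.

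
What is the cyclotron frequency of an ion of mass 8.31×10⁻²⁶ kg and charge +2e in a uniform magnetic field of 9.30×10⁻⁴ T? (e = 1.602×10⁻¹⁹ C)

f = |q|B/(2πm).
f = (3.204×10⁻¹⁹)(9.30×10⁻⁴)/(2π·8.31×10⁻²⁶) ≈ 571 Hz.

f ≈ 571 Hz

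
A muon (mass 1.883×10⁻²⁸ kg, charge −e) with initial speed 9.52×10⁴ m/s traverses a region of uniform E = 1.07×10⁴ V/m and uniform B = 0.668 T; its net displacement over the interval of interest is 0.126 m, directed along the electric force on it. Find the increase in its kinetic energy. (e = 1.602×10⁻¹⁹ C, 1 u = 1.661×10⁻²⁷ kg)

The magnetic force is always ⟂ v and does no work; only the electric force changes KE.
ΔKE = F_E · d = |q|E d = (1.602×10⁻¹⁹)(1.07×10⁴)(0.126) ≈ 2.16×10⁻¹⁶ J.

ΔKE ≈ 2.16×10⁻¹⁶ J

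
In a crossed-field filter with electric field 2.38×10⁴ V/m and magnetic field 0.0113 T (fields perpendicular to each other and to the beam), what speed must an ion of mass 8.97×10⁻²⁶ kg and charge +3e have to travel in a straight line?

v = 2.11×10⁶ m/s

Straight-line motion ⇒ electric and magnetic forces cancel, so E = vB.
v = E/B = 2.38×10⁴/0.0113 = 2.11×10⁶ m/s.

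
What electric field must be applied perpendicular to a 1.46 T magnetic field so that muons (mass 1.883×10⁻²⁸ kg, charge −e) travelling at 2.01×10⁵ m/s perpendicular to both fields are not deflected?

For straight-line motion qE = qvB, so E = vB.
E = 2.01×10⁵ × 1.46 = 2.93×10⁵ V/m.

E = 2.93×10⁵ V/m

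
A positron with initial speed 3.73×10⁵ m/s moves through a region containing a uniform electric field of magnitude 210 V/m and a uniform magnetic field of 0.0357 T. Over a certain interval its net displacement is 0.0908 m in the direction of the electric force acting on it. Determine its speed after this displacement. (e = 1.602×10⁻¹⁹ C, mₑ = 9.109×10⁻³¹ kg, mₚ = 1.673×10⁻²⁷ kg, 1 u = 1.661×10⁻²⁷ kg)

B does no work; ΔKE = |q|E d.
½mv_f² = ½mv₀² + |q|Ed = ½(9.109×10⁻³¹)(3.73×10⁵)² + (1.602×10⁻¹⁹)(210)(0.0908) ≈ 6.337×10⁻²⁰ J + 3.055×10⁻¹⁸ J ≈ 3.118×10⁻¹⁸ J.
v_f = √(2·3.118×10⁻¹⁸/9.109×10⁻³¹) ≈ 2.62×10⁶ m/s.

v_f ≈ 2.62×10⁶ m/s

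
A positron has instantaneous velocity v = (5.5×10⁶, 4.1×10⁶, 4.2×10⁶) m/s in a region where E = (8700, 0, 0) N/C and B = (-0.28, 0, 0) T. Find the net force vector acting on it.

v×B = (0, -1.18×10⁶, 1.15×10⁶) N/C.
E + v×B = (8700, -1.18×10⁶, 1.15×10⁶) N/C.
F = q(E + v×B) = (1.602×10⁻¹⁹ C)·(8700, -1.18×10⁶, 1.15×10⁶) = (1.39×10⁻¹⁵, -1.88×10⁻¹³, 1.84×10⁻¹³) N.

F ≈ (1.39×10⁻¹⁵, -1.88×10⁻¹³, 1.84×10⁻¹³) N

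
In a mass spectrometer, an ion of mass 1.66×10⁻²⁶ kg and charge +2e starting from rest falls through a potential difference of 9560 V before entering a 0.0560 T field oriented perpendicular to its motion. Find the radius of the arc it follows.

Acceleration: |q|V = ½mv² ⇒ v = √(2|q|V/m) = √(2·3.204×10⁻¹⁹·9560/1.66×10⁻²⁶) ≈ 6.075×10⁵ m/s.
In the field: r = mv/(|q|B) = (1.66×10⁻²⁶)(6.075×10⁵)/((3.204×10⁻¹⁹)(0.0560)) ≈ 0.562 m.

r ≈ 0.562 m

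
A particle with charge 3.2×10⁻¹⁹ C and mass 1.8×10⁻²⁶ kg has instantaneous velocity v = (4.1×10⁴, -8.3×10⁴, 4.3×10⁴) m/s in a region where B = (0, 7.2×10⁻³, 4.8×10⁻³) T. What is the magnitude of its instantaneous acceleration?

|a| ≈ 1.41×10¹⁰ m/s²

v×B = (-708, -197, 295) N/C.
F = q v×B = (3.2×10⁻¹⁹ C)·(-708, -197, 295) = (-2.27×10⁻¹⁶, -6.30×10⁻¹⁷, 9.45×10⁻¹⁷) N.
|a| = |F|/m = 2.534×10⁻¹⁶/1.8×10⁻²⁶ ≈ 1.41×10¹⁰ m/s².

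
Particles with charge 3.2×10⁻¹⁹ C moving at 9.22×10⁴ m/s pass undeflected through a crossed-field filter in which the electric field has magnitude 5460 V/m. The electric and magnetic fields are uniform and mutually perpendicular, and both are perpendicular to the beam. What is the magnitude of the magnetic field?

Balance of forces in the selector: qE = qvB ⇒ B = E/v.
B = 5460/9.22×10⁴ = 0.0592 T.

B = 0.0592 T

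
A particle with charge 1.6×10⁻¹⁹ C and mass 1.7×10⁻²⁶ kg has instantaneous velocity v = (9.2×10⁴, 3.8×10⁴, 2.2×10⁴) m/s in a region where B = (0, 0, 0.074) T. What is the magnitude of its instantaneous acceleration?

|a| ≈ 6.93×10¹⁰ m/s²

v×B = (2810, -6810, 0) N/C.
F = q v×B = (1.6×10⁻¹⁹ C)·(2810, -6810, 0) = (4.50×10⁻¹⁶, -1.09×10⁻¹⁵, 0) N.
|a| = |F|/m = 1.179×10⁻¹⁵/1.7×10⁻²⁶ ≈ 6.93×10¹⁰ m/s².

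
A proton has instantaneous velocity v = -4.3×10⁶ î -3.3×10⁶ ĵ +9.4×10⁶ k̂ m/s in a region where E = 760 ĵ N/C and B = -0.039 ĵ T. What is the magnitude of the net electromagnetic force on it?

v×B = (3.67×10⁵, 0, 1.68×10⁵) N/C.
E + v×B = (3.67×10⁵, 760, 1.68×10⁵) N/C.
F = q(E + v×B) = (1.602×10⁻¹⁹ C)·(3.67×10⁵, 760, 1.68×10⁵) = (5.87×10⁻¹⁴, 1.22×10⁻¹⁶, 2.69×10⁻¹⁴) N.
|F| = 6.46×10⁻¹⁴ N.

|F| ≈ 6.46×10⁻¹⁴ N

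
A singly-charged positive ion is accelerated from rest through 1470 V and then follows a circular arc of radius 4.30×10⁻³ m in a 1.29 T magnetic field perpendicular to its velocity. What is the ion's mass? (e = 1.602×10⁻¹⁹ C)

Combine |q|V = ½mv² and r = mv/(|q|B): eliminate v to get m = qB²r²/(2V).
m = (1.602×10⁻¹⁹)(1.29)²(4.30×10⁻³)²/(2·1470) ≈ 1.68×10⁻²⁷ kg.

m ≈ 1.68×10⁻²⁷ kg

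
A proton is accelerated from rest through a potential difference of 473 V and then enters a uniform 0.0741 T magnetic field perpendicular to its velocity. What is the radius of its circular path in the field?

r ≈ 0.0424 m

Acceleration: |q|V = ½mv² ⇒ v = √(2|q|V/m) = √(2·1.602×10⁻¹⁹·473/1.673×10⁻²⁷) ≈ 3.010×10⁵ m/s.
In the field: r = mv/(|q|B) = (1.673×10⁻²⁷)(3.010×10⁵)/((1.602×10⁻¹⁹)(0.0741)) ≈ 0.0424 m.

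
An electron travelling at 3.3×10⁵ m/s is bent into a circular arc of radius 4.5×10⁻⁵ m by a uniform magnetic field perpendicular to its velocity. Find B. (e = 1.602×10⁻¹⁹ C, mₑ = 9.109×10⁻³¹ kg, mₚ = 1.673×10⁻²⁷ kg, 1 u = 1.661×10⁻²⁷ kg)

From |q|vB = mv²/r, B = mv/(|q|r).
B = (9.109×10⁻³¹)(3.3×10⁵)/((1.602×10⁻¹⁹)(4.5×10⁻⁵)) ≈ 0.042 T.

B ≈ 0.042 T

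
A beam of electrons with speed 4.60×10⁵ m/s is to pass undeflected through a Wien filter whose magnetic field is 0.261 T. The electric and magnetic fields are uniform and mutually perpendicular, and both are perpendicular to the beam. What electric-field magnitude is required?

For straight-line motion qE = qvB, so E = vB.
E = 4.60×10⁵ × 0.261 = 1.20×10⁵ V/m.

E = 1.20×10⁵ V/m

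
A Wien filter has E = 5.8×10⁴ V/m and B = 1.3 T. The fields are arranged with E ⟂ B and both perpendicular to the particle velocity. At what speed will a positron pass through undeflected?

v = 4.5×10⁴ m/s

Zero net Lorentz force requires |qE| = |q v×B|, i.e. E = vB.
v = E/B = 5.8×10⁴/1.3 = 4.5×10⁴ m/s.
The result is independent of the particle's charge and mass.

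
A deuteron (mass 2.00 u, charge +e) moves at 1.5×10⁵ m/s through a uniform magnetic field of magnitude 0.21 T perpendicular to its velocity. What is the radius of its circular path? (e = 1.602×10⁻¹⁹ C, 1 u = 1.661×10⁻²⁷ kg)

r ≈ 0.015 m

The magnetic force provides the centripetal force: |q|vB = mv²/r.
r = mv/(|q|B) = (3.322×10⁻²⁷)(1.5×10⁵)/((1.602×10⁻¹⁹)(0.21)) ≈ 0.015 m.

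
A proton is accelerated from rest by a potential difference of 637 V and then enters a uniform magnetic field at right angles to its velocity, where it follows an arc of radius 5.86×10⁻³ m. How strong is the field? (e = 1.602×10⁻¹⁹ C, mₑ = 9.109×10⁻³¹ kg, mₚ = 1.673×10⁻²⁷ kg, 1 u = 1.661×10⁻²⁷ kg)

v = √(2|q|V/m) = √(2·1.602×10⁻¹⁹·637/1.673×10⁻²⁷) ≈ 3.493×10⁵ m/s.
B = mv/(|q|r) = (1.673×10⁻²⁷)(3.493×10⁵)/((1.602×10⁻¹⁹)(5.86×10⁻³)) ≈ 0.622 T.

B ≈ 0.622 T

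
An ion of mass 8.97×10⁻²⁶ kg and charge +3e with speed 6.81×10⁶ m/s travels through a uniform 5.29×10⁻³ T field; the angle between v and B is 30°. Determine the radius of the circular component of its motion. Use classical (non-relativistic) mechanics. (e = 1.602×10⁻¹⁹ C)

r ≈ 120 m

v⊥ = v sinθ = 6.81×10⁶·sin30° ≈ 3.405×10⁶ m/s.
r = m v⊥/(|q|B) = (8.97×10⁻²⁶)(3.405×10⁶)/((4.806×10⁻¹⁹)(5.29×10⁻³)) ≈ 120 m.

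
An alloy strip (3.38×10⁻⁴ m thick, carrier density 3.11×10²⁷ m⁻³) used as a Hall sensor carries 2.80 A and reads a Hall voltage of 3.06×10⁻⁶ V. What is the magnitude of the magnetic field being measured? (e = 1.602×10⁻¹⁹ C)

From V_H = IB/(n e t), B = V_H n e t / I.
B = (3.06×10⁻⁶)(3.11×10²⁷)(1.602×10⁻¹⁹)(3.38×10⁻⁴)/2.80 ≈ 0.184 T.

B ≈ 0.184 T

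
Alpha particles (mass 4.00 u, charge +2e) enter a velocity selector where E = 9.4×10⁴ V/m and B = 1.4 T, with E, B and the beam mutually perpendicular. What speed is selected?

v = 6.7×10⁴ m/s

For undeflected motion the electric and magnetic forces balance: qE = qvB.
v = E/B = 9.4×10⁴/1.4 = 6.7×10⁴ m/s.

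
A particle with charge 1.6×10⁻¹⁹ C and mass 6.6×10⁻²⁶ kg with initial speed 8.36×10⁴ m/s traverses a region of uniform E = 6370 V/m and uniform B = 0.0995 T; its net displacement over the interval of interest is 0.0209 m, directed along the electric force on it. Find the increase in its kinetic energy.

The magnetic force is always ⟂ v and does no work; only the electric force changes KE.
ΔKE = F_E · d = |q|E d = (1.6×10⁻¹⁹)(6370)(0.0209) ≈ 2.13×10⁻¹⁷ J.

ΔKE ≈ 2.13×10⁻¹⁷ J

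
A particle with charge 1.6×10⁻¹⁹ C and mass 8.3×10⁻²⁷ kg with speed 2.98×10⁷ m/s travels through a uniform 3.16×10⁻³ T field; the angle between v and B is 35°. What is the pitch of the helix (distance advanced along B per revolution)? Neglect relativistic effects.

p ≈ 2520 m

v∥ = v cosθ = 2.98×10⁷·cos35° ≈ 2.441×10⁷ m/s.
T = 2πm/(|q|B) = 2π(8.3×10⁻²⁷)/((1.6×10⁻¹⁹)(3.16×10⁻³)) ≈ 1.031×10⁻⁴ s.
pitch = v∥ T = (2.441×10⁷)(1.031×10⁻⁴) ≈ 2520 m.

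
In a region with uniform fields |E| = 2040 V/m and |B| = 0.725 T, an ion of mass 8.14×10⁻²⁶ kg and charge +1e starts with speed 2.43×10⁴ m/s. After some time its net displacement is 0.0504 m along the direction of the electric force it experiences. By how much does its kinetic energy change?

ΔKE ≈ 1.65×10⁻¹⁷ J

The magnetic force is always ⟂ v and does no work; only the electric force changes KE.
ΔKE = F_E · d = |q|E d = (1.602×10⁻¹⁹)(2040)(0.0504) ≈ 1.65×10⁻¹⁷ J.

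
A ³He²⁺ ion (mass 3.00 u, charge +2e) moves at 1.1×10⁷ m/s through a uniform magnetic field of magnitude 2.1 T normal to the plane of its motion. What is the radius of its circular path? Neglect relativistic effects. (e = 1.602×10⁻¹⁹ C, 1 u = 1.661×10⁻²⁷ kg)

The magnetic force provides the centripetal force: |q|vB = mv²/r.
r = mv/(|q|B) = (4.983×10⁻²⁷)(1.1×10⁷)/((3.204×10⁻¹⁹)(2.1)) ≈ 0.081 m.

r ≈ 0.081 m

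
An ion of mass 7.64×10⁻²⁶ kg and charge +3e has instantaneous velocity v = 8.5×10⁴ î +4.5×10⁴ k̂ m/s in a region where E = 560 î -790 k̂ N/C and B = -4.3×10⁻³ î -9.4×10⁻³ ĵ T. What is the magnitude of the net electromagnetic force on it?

v×B = (423, -194, -799) N/C.
E + v×B = (983, -194, -1590) N/C.
F = q(E + v×B) = (4.806×10⁻¹⁹ C)·(983, -194, -1590) = (4.72×10⁻¹⁶, -9.30×10⁻¹⁷, -7.64×10⁻¹⁶) N.
|F| = 9.03×10⁻¹⁶ N.

|F| ≈ 9.03×10⁻¹⁶ N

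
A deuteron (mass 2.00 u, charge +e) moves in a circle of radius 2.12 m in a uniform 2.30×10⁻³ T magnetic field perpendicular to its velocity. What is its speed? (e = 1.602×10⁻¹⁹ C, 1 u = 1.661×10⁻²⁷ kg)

From |q|vB = mv²/r, v = |q|Br/m.
v = (1.602×10⁻¹⁹)(2.30×10⁻³)(2.12)/3.322×10⁻²⁷ ≈ 2.35×10⁵ m/s.

v ≈ 2.35×10⁵ m/s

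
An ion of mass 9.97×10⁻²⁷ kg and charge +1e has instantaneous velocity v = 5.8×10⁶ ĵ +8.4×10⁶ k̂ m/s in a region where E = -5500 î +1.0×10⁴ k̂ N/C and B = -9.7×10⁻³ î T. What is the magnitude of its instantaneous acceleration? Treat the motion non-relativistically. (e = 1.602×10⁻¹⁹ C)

v×B = (0, -8.15×10⁴, 5.63×10⁴) N/C.
E + v×B = (-5500, -8.15×10⁴, 6.63×10⁴) N/C.
F = q(E + v×B) = (1.602×10⁻¹⁹ C)·(-5500, -8.15×10⁴, 6.63×10⁴) = (-8.81×10⁻¹⁶, -1.31×10⁻¹⁴, 1.06×10⁻¹⁴) N.
|a| = |F|/m = 1.685×10⁻¹⁴/9.97×10⁻²⁷ ≈ 1.69×10¹² m/s².

|a| ≈ 1.69×10¹² m/s²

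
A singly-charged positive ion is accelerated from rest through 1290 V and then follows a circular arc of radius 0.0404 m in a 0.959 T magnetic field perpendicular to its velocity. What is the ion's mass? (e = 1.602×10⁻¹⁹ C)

Combine |q|V = ½mv² and r = mv/(|q|B): eliminate v to get m = qB²r²/(2V).
m = (1.602×10⁻¹⁹)(0.959)²(0.0404)²/(2·1290) ≈ 9.32×10⁻²⁶ kg.

m ≈ 9.32×10⁻²⁶ kg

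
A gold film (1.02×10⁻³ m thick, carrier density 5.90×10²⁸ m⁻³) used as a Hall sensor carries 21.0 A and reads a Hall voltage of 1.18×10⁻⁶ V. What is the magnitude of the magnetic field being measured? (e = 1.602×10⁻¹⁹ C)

B ≈ 0.542 T

From V_H = IB/(n e t), B = V_H n e t / I.
B = (1.18×10⁻⁶)(5.90×10²⁸)(1.602×10⁻¹⁹)(1.02×10⁻³)/21.0 ≈ 0.542 T.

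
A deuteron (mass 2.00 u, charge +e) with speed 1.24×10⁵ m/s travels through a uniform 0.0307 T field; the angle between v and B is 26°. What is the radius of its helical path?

v⊥ = v sinθ = 1.24×10⁵·sin26° ≈ 5.436×10⁴ m/s.
r = m v⊥/(|q|B) = (3.322×10⁻²⁷)(5.436×10⁴)/((1.602×10⁻¹⁹)(0.0307)) ≈ 0.0367 m.

r ≈ 0.0367 m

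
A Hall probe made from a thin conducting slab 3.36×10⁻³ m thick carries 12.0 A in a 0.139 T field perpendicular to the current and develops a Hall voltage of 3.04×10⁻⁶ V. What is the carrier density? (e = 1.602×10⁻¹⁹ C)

n ≈ 1.02×10²⁷ m⁻³

From V_H = IB/(n e t), n = IB/(V_H e t).
n = (12.0)(0.139)/((3.04×10⁻⁶)(1.602×10⁻¹⁹)(3.36×10⁻³)) ≈ 1.02×10²⁷ m⁻³.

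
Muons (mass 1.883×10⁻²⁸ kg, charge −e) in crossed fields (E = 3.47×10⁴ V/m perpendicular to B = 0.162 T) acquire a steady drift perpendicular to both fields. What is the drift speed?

v_d ≈ 2.14×10⁵ m/s

The steady drift has the magnetic force balancing the electric force, so v_d = E/B.
v_d = 3.47×10⁴/0.162 = 2.14×10⁵ m/s.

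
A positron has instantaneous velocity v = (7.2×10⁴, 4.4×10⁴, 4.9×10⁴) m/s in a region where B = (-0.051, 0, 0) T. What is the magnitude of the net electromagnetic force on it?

|F| ≈ 5.38×10⁻¹⁶ N

v×B = (0, -2500, 2240) N/C.
F = q v×B = (1.602×10⁻¹⁹ C)·(0, -2500, 2240) = (0, -4.00×10⁻¹⁶, 3.59×10⁻¹⁶) N.
|F| = 5.38×10⁻¹⁶ N.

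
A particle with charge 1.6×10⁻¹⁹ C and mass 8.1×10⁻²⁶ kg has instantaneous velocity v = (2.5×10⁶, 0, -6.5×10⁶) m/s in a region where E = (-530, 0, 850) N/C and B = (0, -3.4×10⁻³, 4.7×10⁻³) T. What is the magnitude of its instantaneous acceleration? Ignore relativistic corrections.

v×B = (-2.21×10⁴, -1.18×10⁴, -8500) N/C.
E + v×B = (-2.26×10⁴, -1.18×10⁴, -7650) N/C.
F = q(E + v×B) = (1.6×10⁻¹⁹ C)·(-2.26×10⁴, -1.18×10⁴, -7650) = (-3.62×10⁻¹⁵, -1.88×10⁻¹⁵, -1.22×10⁻¹⁵) N.
|a| = |F|/m = 4.259×10⁻¹⁵/8.1×10⁻²⁶ ≈ 5.26×10¹⁰ m/s².

|a| ≈ 5.26×10¹⁰ m/s²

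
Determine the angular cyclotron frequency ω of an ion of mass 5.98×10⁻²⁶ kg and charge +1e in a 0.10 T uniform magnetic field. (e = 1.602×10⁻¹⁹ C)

ω = |q|B/m.
ω = (1.602×10⁻¹⁹)(0.10)/5.98×10⁻²⁶ ≈ 2.7×10⁵ rad/s.

ω ≈ 2.7×10⁵ rad/s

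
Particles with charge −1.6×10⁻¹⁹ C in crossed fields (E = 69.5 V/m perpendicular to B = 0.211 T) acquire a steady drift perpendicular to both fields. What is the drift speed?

v_d ≈ 329 m/s

The E×B drift speed is v_d = E/B.
v_d = 69.5/0.211 = 329 m/s.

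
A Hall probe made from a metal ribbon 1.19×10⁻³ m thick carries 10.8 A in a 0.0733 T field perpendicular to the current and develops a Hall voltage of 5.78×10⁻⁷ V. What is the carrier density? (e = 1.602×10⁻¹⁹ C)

From V_H = IB/(n e t), n = IB/(V_H e t).
n = (10.8)(0.0733)/((5.78×10⁻⁷)(1.602×10⁻¹⁹)(1.19×10⁻³)) ≈ 7.18×10²⁷ m⁻³.

n ≈ 7.18×10²⁷ m⁻³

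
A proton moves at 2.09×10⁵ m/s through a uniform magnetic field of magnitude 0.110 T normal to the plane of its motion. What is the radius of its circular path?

The magnetic force provides the centripetal force: |q|vB = mv²/r.
r = mv/(|q|B) = (1.673×10⁻²⁷)(2.09×10⁵)/((1.602×10⁻¹⁹)(0.110)) ≈ 0.0198 m.

r ≈ 0.0198 m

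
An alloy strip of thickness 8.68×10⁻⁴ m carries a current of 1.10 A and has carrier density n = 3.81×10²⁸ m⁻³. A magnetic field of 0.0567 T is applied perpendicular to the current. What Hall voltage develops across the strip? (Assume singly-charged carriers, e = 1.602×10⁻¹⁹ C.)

V_H = IB/(n e t).
V_H = (1.10)(0.0567)/((3.81×10²⁸)(1.602×10⁻¹⁹)(8.68×10⁻⁴)) ≈ 1.18×10⁻⁸ V.

V_H ≈ 1.18×10⁻⁸ V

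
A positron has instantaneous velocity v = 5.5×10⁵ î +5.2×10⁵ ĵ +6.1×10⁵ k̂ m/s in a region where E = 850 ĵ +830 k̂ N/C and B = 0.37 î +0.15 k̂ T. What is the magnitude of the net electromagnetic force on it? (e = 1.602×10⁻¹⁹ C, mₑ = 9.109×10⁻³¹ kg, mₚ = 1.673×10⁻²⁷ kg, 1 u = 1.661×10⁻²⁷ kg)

|F| ≈ 4.04×10⁻¹⁴ N

v×B = (7.80×10⁴, 1.43×10⁵, -1.92×10⁵) N/C.
E + v×B = (7.80×10⁴, 1.44×10⁵, -1.92×10⁵) N/C.
F = q(E + v×B) = (1.602×10⁻¹⁹ C)·(7.80×10⁴, 1.44×10⁵, -1.92×10⁵) = (1.25×10⁻¹⁴, 2.31×10⁻¹⁴, -3.07×10⁻¹⁴) N.
|F| = 4.04×10⁻¹⁴ N.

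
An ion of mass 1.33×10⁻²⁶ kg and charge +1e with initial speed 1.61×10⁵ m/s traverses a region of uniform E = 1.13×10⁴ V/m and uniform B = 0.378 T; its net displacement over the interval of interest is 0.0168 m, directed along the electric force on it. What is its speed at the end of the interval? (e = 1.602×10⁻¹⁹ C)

B does no work; ΔKE = |q|E d.
½mv_f² = ½mv₀² + |q|Ed = ½(1.33×10⁻²⁶)(1.61×10⁵)² + (1.602×10⁻¹⁹)(1.13×10⁴)(0.0168) ≈ 1.724×10⁻¹⁶ J + 3.041×10⁻¹⁷ J ≈ 2.028×10⁻¹⁶ J.
v_f = √(2·2.028×10⁻¹⁶/1.33×10⁻²⁶) ≈ 1.75×10⁵ m/s.

v_f ≈ 1.75×10⁵ m/s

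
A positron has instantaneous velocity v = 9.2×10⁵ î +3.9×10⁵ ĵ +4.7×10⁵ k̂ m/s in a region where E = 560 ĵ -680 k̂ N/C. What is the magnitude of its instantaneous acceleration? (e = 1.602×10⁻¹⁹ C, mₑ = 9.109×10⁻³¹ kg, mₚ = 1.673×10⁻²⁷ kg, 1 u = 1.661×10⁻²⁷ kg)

Only an electric field acts, so F = qE = (1.602×10⁻¹⁹ C)·(0, 560, -680) = (0, 8.97×10⁻¹⁷, -1.09×10⁻¹⁶) N.
|a| = |F|/m = 1.411×10⁻¹⁶/9.109×10⁻³¹ ≈ 1.55×10¹⁴ m/s².

|a| ≈ 1.55×10¹⁴ m/s²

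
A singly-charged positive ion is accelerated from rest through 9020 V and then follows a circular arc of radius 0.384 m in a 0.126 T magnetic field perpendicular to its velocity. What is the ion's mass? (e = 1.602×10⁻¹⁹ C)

Combine |q|V = ½mv² and r = mv/(|q|B): eliminate v to get m = qB²r²/(2V).
m = (1.602×10⁻¹⁹)(0.126)²(0.384)²/(2·9020) ≈ 2.08×10⁻²⁶ kg.

m ≈ 2.08×10⁻²⁶ kg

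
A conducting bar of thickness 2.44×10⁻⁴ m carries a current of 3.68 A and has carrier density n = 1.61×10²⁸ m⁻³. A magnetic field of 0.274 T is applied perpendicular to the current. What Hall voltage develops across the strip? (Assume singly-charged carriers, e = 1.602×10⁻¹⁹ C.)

V_H ≈ 1.60×10⁻⁶ V

V_H = IB/(n e t).
V_H = (3.68)(0.274)/((1.61×10²⁸)(1.602×10⁻¹⁹)(2.44×10⁻⁴)) ≈ 1.60×10⁻⁶ V.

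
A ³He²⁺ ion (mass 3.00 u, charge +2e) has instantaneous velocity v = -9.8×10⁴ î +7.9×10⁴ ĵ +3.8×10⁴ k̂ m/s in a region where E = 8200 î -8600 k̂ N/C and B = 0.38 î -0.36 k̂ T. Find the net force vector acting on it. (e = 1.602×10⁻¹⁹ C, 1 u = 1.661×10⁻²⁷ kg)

F ≈ (-6.48×10⁻¹⁵, -6.68×10⁻¹⁵, -1.24×10⁻¹⁴) N

v×B = (-2.84×10⁴, -2.08×10⁴, -3.00×10⁴) N/C.
E + v×B = (-2.02×10⁴, -2.08×10⁴, -3.86×10⁴) N/C.
F = q(E + v×B) = (3.204×10⁻¹⁹ C)·(-2.02×10⁴, -2.08×10⁴, -3.86×10⁴) = (-6.48×10⁻¹⁵, -6.68×10⁻¹⁵, -1.24×10⁻¹⁴) N.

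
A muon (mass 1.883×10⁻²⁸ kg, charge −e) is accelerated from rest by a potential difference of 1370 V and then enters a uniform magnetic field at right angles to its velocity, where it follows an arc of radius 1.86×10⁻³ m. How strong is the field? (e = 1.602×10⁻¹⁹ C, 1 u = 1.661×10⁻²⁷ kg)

B ≈ 0.965 T

v = √(2|q|V/m) = √(2·1.602×10⁻¹⁹·1370/1.883×10⁻²⁸) ≈ 1.527×10⁶ m/s.
B = mv/(|q|r) = (1.883×10⁻²⁸)(1.527×10⁶)/((1.602×10⁻¹⁹)(1.86×10⁻³)) ≈ 0.965 T.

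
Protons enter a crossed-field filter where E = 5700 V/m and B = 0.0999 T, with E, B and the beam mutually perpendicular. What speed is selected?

Zero net Lorentz force requires |qE| = |q v×B|, i.e. E = vB.
v = E/B = 5700/0.0999 = 5.71×10⁴ m/s.

v = 5.71×10⁴ m/s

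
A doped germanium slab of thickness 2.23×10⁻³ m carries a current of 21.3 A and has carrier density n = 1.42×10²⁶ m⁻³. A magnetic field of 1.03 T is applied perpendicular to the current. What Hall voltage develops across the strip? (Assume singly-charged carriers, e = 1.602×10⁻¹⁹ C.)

V_H = IB/(n e t).
V_H = (21.3)(1.03)/((1.42×10²⁶)(1.602×10⁻¹⁹)(2.23×10⁻³)) ≈ 4.32×10⁻⁴ V.

V_H ≈ 4.32×10⁻⁴ V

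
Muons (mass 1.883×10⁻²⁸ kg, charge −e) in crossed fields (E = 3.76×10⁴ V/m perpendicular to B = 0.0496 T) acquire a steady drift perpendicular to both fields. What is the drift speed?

In crossed fields the guiding centre drifts at v_d = |E×B|/B² = E/B, independent of charge and mass.
v_d = 3.76×10⁴/0.0496 = 7.58×10⁵ m/s.

v_d ≈ 7.58×10⁵ m/s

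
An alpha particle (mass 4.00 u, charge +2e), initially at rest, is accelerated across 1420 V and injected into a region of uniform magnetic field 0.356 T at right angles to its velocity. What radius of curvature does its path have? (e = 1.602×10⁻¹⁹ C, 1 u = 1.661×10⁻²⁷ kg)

Acceleration: |q|V = ½mv² ⇒ v = √(2|q|V/m) = √(2·3.204×10⁻¹⁹·1420/6.644×10⁻²⁷) ≈ 3.701×10⁵ m/s.
In the field: r = mv/(|q|B) = (6.644×10⁻²⁷)(3.701×10⁵)/((3.204×10⁻¹⁹)(0.356)) ≈ 0.0216 m.

r ≈ 0.0216 m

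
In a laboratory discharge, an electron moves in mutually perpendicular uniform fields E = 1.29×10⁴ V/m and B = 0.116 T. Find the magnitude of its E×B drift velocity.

v_d ≈ 1.11×10⁵ m/s

The steady drift has the magnetic force balancing the electric force, so v_d = E/B.
v_d = 1.29×10⁴/0.116 = 1.11×10⁵ m/s.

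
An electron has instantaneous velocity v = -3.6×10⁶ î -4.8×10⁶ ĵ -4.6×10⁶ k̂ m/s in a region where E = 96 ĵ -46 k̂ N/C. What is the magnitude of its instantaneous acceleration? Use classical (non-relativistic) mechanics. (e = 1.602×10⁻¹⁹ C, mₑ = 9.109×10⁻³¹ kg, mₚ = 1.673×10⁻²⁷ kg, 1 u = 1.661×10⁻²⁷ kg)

Only an electric field acts, so F = qE = (−1.602×10⁻¹⁹ C)·(0, 96.0, -46.0) = (0, -1.54×10⁻¹⁷, 7.37×10⁻¹⁸) N.
|a| = |F|/m = 1.705×10⁻¹⁷/9.109×10⁻³¹ ≈ 1.87×10¹³ m/s².

|a| ≈ 1.87×10¹³ m/s²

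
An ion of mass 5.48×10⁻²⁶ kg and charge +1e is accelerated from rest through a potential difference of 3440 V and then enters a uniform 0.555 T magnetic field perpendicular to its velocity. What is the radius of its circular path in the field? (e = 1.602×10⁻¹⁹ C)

r ≈ 0.0874 m

Acceleration: |q|V = ½mv² ⇒ v = √(2|q|V/m) = √(2·1.602×10⁻¹⁹·3440/5.48×10⁻²⁶) ≈ 1.418×10⁵ m/s.
In the field: r = mv/(|q|B) = (5.48×10⁻²⁶)(1.418×10⁵)/((1.602×10⁻¹⁹)(0.555)) ≈ 0.0874 m.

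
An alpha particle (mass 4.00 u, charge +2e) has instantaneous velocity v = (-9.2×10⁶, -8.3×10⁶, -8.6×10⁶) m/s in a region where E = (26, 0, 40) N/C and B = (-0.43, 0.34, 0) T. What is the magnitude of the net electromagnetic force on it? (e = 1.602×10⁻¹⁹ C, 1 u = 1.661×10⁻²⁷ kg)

|F| ≈ 2.62×10⁻¹² N

v×B = (2.92×10⁶, 3.70×10⁶, -6.70×10⁶) N/C.
E + v×B = (2.92×10⁶, 3.70×10⁶, -6.70×10⁶) N/C.
F = q(E + v×B) = (3.204×10⁻¹⁹ C)·(2.92×10⁶, 3.70×10⁶, -6.70×10⁶) = (9.37×10⁻¹³, 1.18×10⁻¹², -2.15×10⁻¹²) N.
|F| = 2.62×10⁻¹² N.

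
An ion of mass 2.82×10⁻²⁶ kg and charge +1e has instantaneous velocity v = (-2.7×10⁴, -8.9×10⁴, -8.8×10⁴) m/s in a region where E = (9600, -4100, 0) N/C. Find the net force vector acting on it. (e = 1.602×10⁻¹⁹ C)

F ≈ (1.54×10⁻¹⁵, -6.57×10⁻¹⁶, 0) N

Only an electric field acts, so F = qE = (1.602×10⁻¹⁹ C)·(9600, -4100, 0) = (1.54×10⁻¹⁵, -6.57×10⁻¹⁶, 0) N.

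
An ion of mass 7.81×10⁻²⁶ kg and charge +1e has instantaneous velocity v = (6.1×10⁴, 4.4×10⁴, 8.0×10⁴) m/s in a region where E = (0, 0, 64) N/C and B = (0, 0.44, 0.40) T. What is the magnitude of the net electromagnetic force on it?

v×B = (-1.76×10⁴, -2.44×10⁴, 2.68×10⁴) N/C.
E + v×B = (-1.76×10⁴, -2.44×10⁴, 2.69×10⁴) N/C.
F = q(E + v×B) = (1.602×10⁻¹⁹ C)·(-1.76×10⁴, -2.44×10⁴, 2.69×10⁴) = (-2.82×10⁻¹⁵, -3.91×10⁻¹⁵, 4.31×10⁻¹⁵) N.
|F| = 6.47×10⁻¹⁵ N.

|F| ≈ 6.47×10⁻¹⁵ N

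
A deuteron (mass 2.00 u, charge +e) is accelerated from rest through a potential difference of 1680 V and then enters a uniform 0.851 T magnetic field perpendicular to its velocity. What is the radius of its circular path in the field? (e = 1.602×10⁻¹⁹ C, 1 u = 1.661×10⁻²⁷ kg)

Acceleration: |q|V = ½mv² ⇒ v = √(2|q|V/m) = √(2·1.602×10⁻¹⁹·1680/3.322×10⁻²⁷) ≈ 4.025×10⁵ m/s.
In the field: r = mv/(|q|B) = (3.322×10⁻²⁷)(4.025×10⁵)/((1.602×10⁻¹⁹)(0.851)) ≈ 9.81×10⁻³ m.

r ≈ 9.81×10⁻³ m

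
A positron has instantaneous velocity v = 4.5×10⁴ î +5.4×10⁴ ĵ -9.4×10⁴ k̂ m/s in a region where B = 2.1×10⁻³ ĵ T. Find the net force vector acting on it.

v×B = (197, 0, 94.5) N/C.
F = q v×B = (1.602×10⁻¹⁹ C)·(197, 0, 94.5) = (3.16×10⁻¹⁷, 0, 1.51×10⁻¹⁷) N.

F ≈ (3.16×10⁻¹⁷, 0, 1.51×10⁻¹⁷) N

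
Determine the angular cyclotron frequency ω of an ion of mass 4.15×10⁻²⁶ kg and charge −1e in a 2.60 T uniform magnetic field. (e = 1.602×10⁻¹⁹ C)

ω ≈ 1.00×10⁷ rad/s

ω = |q|B/m.
ω = (1.602×10⁻¹⁹)(2.60)/4.15×10⁻²⁶ ≈ 1.00×10⁷ rad/s.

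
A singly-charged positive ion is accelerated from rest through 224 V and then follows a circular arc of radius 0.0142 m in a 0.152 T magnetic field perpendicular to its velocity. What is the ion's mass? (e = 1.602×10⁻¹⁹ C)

Combine |q|V = ½mv² and r = mv/(|q|B): eliminate v to get m = qB²r²/(2V).
m = (1.602×10⁻¹⁹)(0.152)²(0.0142)²/(2·224) ≈ 1.67×10⁻²⁷ kg.

m ≈ 1.67×10⁻²⁷ kg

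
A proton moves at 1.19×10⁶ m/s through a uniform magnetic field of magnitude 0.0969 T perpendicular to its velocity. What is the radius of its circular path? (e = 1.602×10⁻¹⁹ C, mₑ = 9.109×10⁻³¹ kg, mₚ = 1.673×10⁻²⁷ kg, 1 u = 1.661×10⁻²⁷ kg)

The magnetic force provides the centripetal force: |q|vB = mv²/r.
r = mv/(|q|B) = (1.673×10⁻²⁷)(1.19×10⁶)/((1.602×10⁻¹⁹)(0.0969)) ≈ 0.128 m.

r ≈ 0.128 m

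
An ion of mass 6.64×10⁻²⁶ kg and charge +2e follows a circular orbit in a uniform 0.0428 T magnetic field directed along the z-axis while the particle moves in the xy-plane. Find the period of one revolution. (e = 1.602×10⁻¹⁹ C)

The cyclotron period depends only on m, q, B: T = 2πm/(|q|B).
T = 2π(6.64×10⁻²⁶)/((3.204×10⁻¹⁹)(0.0428)) ≈ 3.04×10⁻⁵ s.

T ≈ 3.04×10⁻⁵ s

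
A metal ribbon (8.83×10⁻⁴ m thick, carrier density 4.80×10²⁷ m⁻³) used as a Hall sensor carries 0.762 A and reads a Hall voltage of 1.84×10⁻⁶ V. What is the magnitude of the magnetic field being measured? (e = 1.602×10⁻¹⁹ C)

From V_H = IB/(n e t), B = V_H n e t / I.
B = (1.84×10⁻⁶)(4.80×10²⁷)(1.602×10⁻¹⁹)(8.83×10⁻⁴)/0.762 ≈ 1.64 T.

B ≈ 1.64 T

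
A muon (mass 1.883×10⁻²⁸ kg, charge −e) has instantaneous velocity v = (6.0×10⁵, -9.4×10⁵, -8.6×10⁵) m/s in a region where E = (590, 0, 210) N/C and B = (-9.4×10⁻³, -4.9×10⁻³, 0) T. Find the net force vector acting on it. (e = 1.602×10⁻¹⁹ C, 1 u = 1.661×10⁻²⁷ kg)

v×B = (-4210, 8080, -1.18×10⁴) N/C.
E + v×B = (-3620, 8080, -1.16×10⁴) N/C.
F = q(E + v×B) = (−1.602×10⁻¹⁹ C)·(-3620, 8080, -1.16×10⁴) = (5.81×10⁻¹⁶, -1.30×10⁻¹⁵, 1.85×10⁻¹⁵) N.

F ≈ (5.81×10⁻¹⁶, -1.30×10⁻¹⁵, 1.85×10⁻¹⁵) N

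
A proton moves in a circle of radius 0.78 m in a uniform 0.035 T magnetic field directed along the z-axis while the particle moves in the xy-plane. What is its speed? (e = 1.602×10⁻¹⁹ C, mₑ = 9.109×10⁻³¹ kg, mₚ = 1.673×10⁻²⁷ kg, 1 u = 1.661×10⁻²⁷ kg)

v ≈ 2.6×10⁶ m/s

From |q|vB = mv²/r, v = |q|Br/m.
v = (1.602×10⁻¹⁹)(0.035)(0.78)/1.673×10⁻²⁷ ≈ 2.6×10⁶ m/s.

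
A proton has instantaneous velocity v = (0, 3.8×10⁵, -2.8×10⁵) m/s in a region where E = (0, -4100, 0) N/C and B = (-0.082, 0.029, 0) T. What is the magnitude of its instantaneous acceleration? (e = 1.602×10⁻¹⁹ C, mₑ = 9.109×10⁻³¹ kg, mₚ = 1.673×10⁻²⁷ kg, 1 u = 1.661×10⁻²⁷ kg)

v×B = (8120, 2.30×10⁴, 3.12×10⁴) N/C.
E + v×B = (8120, 1.89×10⁴, 3.12×10⁴) N/C.
F = q(E + v×B) = (1.602×10⁻¹⁹ C)·(8120, 1.89×10⁴, 3.12×10⁴) = (1.30×10⁻¹⁵, 3.02×10⁻¹⁵, 4.99×10⁻¹⁵) N.
|a| = |F|/m = 5.978×10⁻¹⁵/1.673×10⁻²⁷ ≈ 3.57×10¹² m/s².

|a| ≈ 3.57×10¹² m/s²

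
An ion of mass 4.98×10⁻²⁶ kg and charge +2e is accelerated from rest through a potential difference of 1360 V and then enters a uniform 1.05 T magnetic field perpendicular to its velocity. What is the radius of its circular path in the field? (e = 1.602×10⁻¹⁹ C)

r ≈ 0.0196 m

Acceleration: |q|V = ½mv² ⇒ v = √(2|q|V/m) = √(2·3.204×10⁻¹⁹·1360/4.98×10⁻²⁶) ≈ 1.323×10⁵ m/s.
In the field: r = mv/(|q|B) = (4.98×10⁻²⁶)(1.323×10⁵)/((3.204×10⁻¹⁹)(1.05)) ≈ 0.0196 m.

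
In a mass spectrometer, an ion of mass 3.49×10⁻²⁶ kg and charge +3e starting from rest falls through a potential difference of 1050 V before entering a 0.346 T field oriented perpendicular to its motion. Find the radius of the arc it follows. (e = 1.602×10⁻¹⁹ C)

r ≈ 0.0357 m

Acceleration: |q|V = ½mv² ⇒ v = √(2|q|V/m) = √(2·4.806×10⁻¹⁹·1050/3.49×10⁻²⁶) ≈ 1.701×10⁵ m/s.
In the field: r = mv/(|q|B) = (3.49×10⁻²⁶)(1.701×10⁵)/((4.806×10⁻¹⁹)(0.346)) ≈ 0.0357 m.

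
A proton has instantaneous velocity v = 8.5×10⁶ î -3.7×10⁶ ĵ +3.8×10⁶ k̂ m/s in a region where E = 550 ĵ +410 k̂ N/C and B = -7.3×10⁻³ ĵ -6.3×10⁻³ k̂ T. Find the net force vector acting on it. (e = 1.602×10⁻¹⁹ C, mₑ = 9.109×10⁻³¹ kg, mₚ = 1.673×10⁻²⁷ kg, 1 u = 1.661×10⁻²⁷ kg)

F ≈ (8.18×10⁻¹⁵, 8.67×10⁻¹⁵, -9.87×10⁻¹⁵) N

v×B = (5.10×10⁴, 5.36×10⁴, -6.20×10⁴) N/C.
E + v×B = (5.10×10⁴, 5.41×10⁴, -6.16×10⁴) N/C.
F = q(E + v×B) = (1.602×10⁻¹⁹ C)·(5.10×10⁴, 5.41×10⁴, -6.16×10⁴) = (8.18×10⁻¹⁵, 8.67×10⁻¹⁵, -9.87×10⁻¹⁵) N.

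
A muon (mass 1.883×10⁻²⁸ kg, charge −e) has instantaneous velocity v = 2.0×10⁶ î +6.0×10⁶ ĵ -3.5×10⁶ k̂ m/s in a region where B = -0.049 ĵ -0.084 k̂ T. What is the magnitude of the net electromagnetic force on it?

|F| ≈ 1.13×10⁻¹³ N

v×B = (-6.76×10⁵, 1.68×10⁵, -9.80×10⁴) N/C.
F = q v×B = (−1.602×10⁻¹⁹ C)·(-6.76×10⁵, 1.68×10⁵, -9.80×10⁴) = (1.08×10⁻¹³, -2.69×10⁻¹⁴, 1.57×10⁻¹⁴) N.
|F| = 1.13×10⁻¹³ N.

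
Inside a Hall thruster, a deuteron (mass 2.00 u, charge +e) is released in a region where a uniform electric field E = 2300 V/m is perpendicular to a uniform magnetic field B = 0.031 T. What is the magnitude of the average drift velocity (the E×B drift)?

v_d ≈ 7.4×10⁴ m/s

In crossed fields the guiding centre drifts at v_d = |E×B|/B² = E/B, independent of charge and mass.
v_d = 2300/0.031 = 7.4×10⁴ m/s.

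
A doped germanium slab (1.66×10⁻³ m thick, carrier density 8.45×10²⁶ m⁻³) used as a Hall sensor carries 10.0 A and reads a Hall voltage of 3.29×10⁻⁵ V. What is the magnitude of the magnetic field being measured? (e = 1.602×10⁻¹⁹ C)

B ≈ 0.739 T

From V_H = IB/(n e t), B = V_H n e t / I.
B = (3.29×10⁻⁵)(8.45×10²⁶)(1.602×10⁻¹⁹)(1.66×10⁻³)/10.0 ≈ 0.739 T.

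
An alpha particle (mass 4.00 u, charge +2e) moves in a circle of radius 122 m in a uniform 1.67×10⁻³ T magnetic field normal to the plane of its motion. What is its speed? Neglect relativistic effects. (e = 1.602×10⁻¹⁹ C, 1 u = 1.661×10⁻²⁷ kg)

v ≈ 9.83×10⁶ m/s

From |q|vB = mv²/r, v = |q|Br/m.
v = (3.204×10⁻¹⁹)(1.67×10⁻³)(122)/6.644×10⁻²⁷ ≈ 9.83×10⁶ m/s.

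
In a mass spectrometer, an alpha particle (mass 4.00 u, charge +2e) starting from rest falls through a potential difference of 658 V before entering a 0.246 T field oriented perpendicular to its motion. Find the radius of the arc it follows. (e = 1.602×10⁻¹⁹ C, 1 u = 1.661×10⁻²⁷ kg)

r ≈ 0.0212 m

Acceleration: |q|V = ½mv² ⇒ v = √(2|q|V/m) = √(2·3.204×10⁻¹⁹·658/6.644×10⁻²⁷) ≈ 2.519×10⁵ m/s.
In the field: r = mv/(|q|B) = (6.644×10⁻²⁷)(2.519×10⁵)/((3.204×10⁻¹⁹)(0.246)) ≈ 0.0212 m.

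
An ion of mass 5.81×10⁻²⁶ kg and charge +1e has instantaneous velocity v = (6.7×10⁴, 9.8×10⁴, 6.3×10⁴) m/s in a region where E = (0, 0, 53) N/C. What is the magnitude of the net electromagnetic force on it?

|F| ≈ 8.49×10⁻¹⁸ N

Only an electric field acts, so F = qE = (1.602×10⁻¹⁹ C)·(0, 0, 53.0) = (0, 0, 8.49×10⁻¹⁸) N.
|F| = 8.49×10⁻¹⁸ N.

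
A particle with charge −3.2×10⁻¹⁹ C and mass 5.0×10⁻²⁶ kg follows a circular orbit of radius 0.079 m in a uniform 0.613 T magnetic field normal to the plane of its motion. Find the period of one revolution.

T ≈ 1.60×10⁻⁶ s

The cyclotron period depends only on m, q, B: T = 2πm/(|q|B).
T = 2π(5.0×10⁻²⁶)/((3.2×10⁻¹⁹)(0.613)) ≈ 1.60×10⁻⁶ s.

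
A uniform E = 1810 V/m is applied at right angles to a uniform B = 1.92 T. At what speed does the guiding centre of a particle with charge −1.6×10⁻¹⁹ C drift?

v_d ≈ 943 m/s

In crossed fields the guiding centre drifts at v_d = |E×B|/B² = E/B, independent of charge and mass.
v_d = 1810/1.92 = 943 m/s.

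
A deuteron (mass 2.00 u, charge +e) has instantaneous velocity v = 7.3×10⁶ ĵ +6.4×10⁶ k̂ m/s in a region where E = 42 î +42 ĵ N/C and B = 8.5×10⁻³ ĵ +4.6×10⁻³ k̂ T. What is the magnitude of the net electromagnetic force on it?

v×B = (-2.08×10⁴, 0, 0) N/C.
E + v×B = (-2.08×10⁴, 42.0, 0) N/C.
F = q(E + v×B) = (1.602×10⁻¹⁹ C)·(-2.08×10⁴, 42.0, 0) = (-3.33×10⁻¹⁵, 6.73×10⁻¹⁸, 0) N.
|F| = 3.33×10⁻¹⁵ N.

|F| ≈ 3.33×10⁻¹⁵ N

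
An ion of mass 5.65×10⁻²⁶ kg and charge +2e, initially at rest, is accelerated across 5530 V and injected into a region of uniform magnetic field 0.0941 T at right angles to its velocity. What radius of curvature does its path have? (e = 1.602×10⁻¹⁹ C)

Acceleration: |q|V = ½mv² ⇒ v = √(2|q|V/m) = √(2·3.204×10⁻¹⁹·5530/5.65×10⁻²⁶) ≈ 2.504×10⁵ m/s.
In the field: r = mv/(|q|B) = (5.65×10⁻²⁶)(2.504×10⁵)/((3.204×10⁻¹⁹)(0.0941)) ≈ 0.469 m.

r ≈ 0.469 m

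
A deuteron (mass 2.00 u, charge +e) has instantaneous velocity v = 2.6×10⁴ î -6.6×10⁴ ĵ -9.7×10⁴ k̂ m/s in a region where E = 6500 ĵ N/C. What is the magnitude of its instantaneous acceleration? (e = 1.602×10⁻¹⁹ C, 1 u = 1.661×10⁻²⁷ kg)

|a| ≈ 3.13×10¹¹ m/s²

Only an electric field acts, so F = qE = (1.602×10⁻¹⁹ C)·(0, 6500, 0) = (0, 1.04×10⁻¹⁵, 0) N.
|a| = |F|/m = 1.041×10⁻¹⁵/3.322×10⁻²⁷ ≈ 3.13×10¹¹ m/s².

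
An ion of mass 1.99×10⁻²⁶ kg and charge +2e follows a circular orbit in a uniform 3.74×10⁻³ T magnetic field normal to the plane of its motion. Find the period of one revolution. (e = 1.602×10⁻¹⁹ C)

T ≈ 1.04×10⁻⁴ s

The cyclotron period depends only on m, q, B: T = 2πm/(|q|B).
T = 2π(1.99×10⁻²⁶)/((3.204×10⁻¹⁹)(3.74×10⁻³)) ≈ 1.04×10⁻⁴ s.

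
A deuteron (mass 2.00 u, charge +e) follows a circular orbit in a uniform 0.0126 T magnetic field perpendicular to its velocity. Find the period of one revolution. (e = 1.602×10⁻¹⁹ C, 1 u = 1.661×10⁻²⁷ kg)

The cyclotron period depends only on m, q, B: T = 2πm/(|q|B).
T = 2π(3.322×10⁻²⁷)/((1.602×10⁻¹⁹)(0.0126)) ≈ 1.03×10⁻⁵ s.

T ≈ 1.03×10⁻⁵ s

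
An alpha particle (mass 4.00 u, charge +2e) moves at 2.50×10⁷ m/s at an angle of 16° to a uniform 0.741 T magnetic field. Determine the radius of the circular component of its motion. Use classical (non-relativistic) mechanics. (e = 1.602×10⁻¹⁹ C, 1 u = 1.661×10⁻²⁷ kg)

r ≈ 0.193 m

v⊥ = v sinθ = 2.50×10⁷·sin16° ≈ 6.891×10⁶ m/s.
r = m v⊥/(|q|B) = (6.644×10⁻²⁷)(6.891×10⁶)/((3.204×10⁻¹⁹)(0.741)) ≈ 0.193 m.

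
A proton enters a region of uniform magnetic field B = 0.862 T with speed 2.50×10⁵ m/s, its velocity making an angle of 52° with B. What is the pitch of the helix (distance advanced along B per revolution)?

v∥ = v cosθ = 2.50×10⁵·cos52° ≈ 1.539×10⁵ m/s.
T = 2πm/(|q|B) = 2π(1.673×10⁻²⁷)/((1.602×10⁻¹⁹)(0.862)) ≈ 7.612×10⁻⁸ s.
pitch = v∥ T = (1.539×10⁵)(7.612×10⁻⁸) ≈ 0.0117 m.

p ≈ 0.0117 m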